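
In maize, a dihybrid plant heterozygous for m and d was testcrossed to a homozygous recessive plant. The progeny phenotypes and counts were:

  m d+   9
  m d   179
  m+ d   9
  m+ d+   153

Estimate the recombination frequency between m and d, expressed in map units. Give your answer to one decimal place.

The two most frequent classes, m+ d+ (153) and m d (179), are the parental types, so the F1 was m+ d+ / m d.
The recombinant classes are m+ d and m d+: 9 + 9 = 18.
Recombination frequency = 18/350 = 0.0514 ≈ 5.1%, i.e. 5.1 map units.

5.1 map units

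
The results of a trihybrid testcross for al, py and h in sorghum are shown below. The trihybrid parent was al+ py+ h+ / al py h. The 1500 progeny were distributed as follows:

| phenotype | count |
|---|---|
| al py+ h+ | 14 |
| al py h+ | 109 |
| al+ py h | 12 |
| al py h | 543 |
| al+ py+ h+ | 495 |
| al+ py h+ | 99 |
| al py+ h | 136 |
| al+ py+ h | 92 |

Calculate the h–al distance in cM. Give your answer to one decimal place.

The two rarest classes, al py+ h+ and al+ py h, are the double crossovers. Comparing them with the parentals, only the al allele has switched, so al is the middle locus and the order is py – al – h.
Crossovers in the al–h interval produce the single-crossover classes al+ py+ h and al py h+ (92 + 109 = 201) plus the double crossovers (26).
RF(al–h) = (201 + 26) / 1500 = 227/1500 = 0.1513 → 15.1 cM.

15.1 cM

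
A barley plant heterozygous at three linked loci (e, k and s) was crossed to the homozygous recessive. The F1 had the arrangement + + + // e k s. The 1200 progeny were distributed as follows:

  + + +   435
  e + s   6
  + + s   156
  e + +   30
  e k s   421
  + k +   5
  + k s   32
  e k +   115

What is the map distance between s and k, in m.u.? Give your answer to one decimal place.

The two rarest classes, + k + and e + s, are the double crossovers. Comparing them with the parentals, only the k allele has switched, so k is the middle locus and the order is e – k – s.
Crossovers in the k–s interval produce the single-crossover classes + + s and e k + (156 + 115 = 271) plus the double crossovers (11).
RF(k–s) = (271 + 11) / 1200 = 282/1200 = 0.2350 → 23.5 m.u.

23.5 m.u.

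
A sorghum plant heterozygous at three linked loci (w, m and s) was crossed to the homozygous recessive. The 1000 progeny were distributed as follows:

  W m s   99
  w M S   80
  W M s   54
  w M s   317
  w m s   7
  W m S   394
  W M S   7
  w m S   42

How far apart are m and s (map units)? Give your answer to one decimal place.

The two most frequent reciprocal classes, w M s and W m S, are the parental types, so the F1 was w M s / W m S.
The two rarest classes, w m s and W M S, are the double crossovers. Comparing them with the parentals, only the m allele has switched, so m is the middle locus and the order is s – m – w.
Crossovers in the s–m interval produce the single-crossover classes w M S and W m s (80 + 99 = 179) plus the double crossovers (14).
RF(s–m) = (179 + 14) / 1000 = 193/1000 = 0.1930 → 19.3 map units.

19.3 map units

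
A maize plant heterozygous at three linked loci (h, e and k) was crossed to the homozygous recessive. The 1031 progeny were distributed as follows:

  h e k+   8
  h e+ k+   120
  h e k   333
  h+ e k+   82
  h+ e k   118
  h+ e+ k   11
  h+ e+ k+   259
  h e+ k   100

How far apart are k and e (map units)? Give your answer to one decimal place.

The two most frequent reciprocal classes, h e k and h+ e+ k+, are the parental types, so the F1 was h e k / h+ e+ k+.
The two rarest classes, h e k+ and h+ e+ k, are the double crossovers. Comparing them with the parentals, only the k allele has switched, so k is the middle locus and the order is e – k – h.
Crossovers in the e–k interval produce the single-crossover classes h e+ k and h+ e k+ (100 + 82 = 182) plus the double crossovers (19).
RF(e–k) = (182 + 19) / 1031 = 201/1031 = 0.1950 → 19.5 map units.

19.5 map units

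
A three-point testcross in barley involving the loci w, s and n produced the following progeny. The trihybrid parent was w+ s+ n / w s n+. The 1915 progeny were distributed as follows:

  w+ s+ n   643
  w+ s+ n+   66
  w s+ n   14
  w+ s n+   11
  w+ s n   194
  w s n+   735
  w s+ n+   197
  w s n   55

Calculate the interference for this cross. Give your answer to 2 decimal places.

The two rarest classes, w s+ n and w+ s n+, are the double crossovers. Comparing them with the parentals, only the w allele has switched, so w is the middle locus and the order is s – w – n.
s–w: (391 + 25)/1915 = 0.2172; w–n: (121 + 25)/1915 = 0.0762.
Expected DCO frequency = 0.2172 × 0.0762 ≈ 0.01655; observed = 25/1915 ≈ 0.01305.
Coefficient of coincidence = 0.01305/0.01655 ≈ 0.79; interference = 1 − 0.79 = 0.21.

0.21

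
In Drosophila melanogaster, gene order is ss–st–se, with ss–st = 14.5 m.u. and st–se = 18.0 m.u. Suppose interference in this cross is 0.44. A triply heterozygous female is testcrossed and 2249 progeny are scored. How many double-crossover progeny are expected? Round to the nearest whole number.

Map distances give recombination frequencies of 0.145 and 0.180 for the two intervals.
With interference 0.44 (so coincidence = 0.56), expected double-crossover frequency = 0.145 × 0.180 × 0.56 = 0.01462.
Expected number = 0.01462 × 2249 = 32.87 ≈ 33.

33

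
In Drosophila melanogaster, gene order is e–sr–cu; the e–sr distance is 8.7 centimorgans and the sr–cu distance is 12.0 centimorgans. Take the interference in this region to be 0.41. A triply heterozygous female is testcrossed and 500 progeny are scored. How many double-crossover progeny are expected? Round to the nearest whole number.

Map distances give recombination frequencies of 0.087 and 0.120 for the two intervals.
With interference 0.41 (so coincidence = 0.59), expected double-crossover frequency = 0.087 × 0.120 × 0.59 = 0.00616.
Expected number = 0.00616 × 500 = 3.08 ≈ 3.

3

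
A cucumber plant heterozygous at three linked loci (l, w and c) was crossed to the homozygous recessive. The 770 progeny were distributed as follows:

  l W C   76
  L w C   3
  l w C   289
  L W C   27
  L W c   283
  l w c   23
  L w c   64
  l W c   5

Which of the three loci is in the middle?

l

The two most frequent reciprocal classes, l w C and L W c, are the parental types, so the F1 was l w C / L W c.
The two rarest classes, L w C and l W c, are the double crossovers. Comparing them with the parentals, only the l allele has switched, so l is the middle locus and the order is c – l – w.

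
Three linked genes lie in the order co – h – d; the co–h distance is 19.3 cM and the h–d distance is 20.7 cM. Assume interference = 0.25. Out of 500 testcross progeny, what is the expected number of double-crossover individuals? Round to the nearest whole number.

Map distances give recombination frequencies of 0.193 and 0.207 for the two intervals.
With interference 0.25 (so coincidence = 0.75), expected double-crossover frequency = 0.193 × 0.207 × 0.75 = 0.02996.
Expected number = 0.02996 × 500 = 14.98 ≈ 15.

15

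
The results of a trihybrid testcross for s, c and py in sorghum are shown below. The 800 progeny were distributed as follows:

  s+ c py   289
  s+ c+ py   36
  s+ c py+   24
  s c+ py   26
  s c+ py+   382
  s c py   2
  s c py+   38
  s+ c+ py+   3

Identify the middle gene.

s

The two most frequent reciprocal classes, s c+ py+ and s+ c py, are the parental types, so the F1 was s c+ py+ / s+ c py.
The two rarest classes, s+ c+ py+ and s c py, are the double crossovers. Comparing them with the parentals, only the s allele has switched, so s is the middle locus and the order is c – s – py.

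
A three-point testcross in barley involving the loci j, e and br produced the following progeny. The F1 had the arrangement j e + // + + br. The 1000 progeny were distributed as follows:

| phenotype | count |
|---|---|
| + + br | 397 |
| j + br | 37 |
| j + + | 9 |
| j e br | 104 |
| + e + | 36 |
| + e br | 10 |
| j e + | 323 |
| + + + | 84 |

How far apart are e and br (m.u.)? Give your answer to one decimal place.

The two rarest classes, j + + and + e br, are the double crossovers. Comparing them with the parentals, only the e allele has switched, so e is the middle locus and the order is j – e – br.
Crossovers in the e–br interval produce the single-crossover classes j e br and + + + (104 + 84 = 188) plus the double crossovers (19).
RF(e–br) = (188 + 19) / 1000 = 207/1000 = 0.2070 → 20.7 m.u.

20.7 m.u.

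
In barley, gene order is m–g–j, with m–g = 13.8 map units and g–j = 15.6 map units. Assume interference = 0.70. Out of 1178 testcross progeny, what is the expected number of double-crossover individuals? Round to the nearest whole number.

Map distances give recombination frequencies of 0.138 and 0.156 for the two intervals.
With interference 0.70 (so coincidence = 0.30), expected double-crossover frequency = 0.138 × 0.156 × 0.30 = 0.00646.
Expected number = 0.00646 × 1178 = 7.61 ≈ 8.

8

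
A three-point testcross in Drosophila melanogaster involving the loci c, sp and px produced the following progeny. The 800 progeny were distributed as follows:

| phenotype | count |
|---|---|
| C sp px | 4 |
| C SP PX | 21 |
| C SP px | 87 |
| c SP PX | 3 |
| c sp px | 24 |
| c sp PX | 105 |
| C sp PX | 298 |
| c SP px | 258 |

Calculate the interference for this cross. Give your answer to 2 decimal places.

The two most frequent reciprocal classes, C sp PX and c SP px, are the parental types, so the F1 was C sp PX / c SP px.
The two rarest classes, C sp px and c SP PX, are the double crossovers. Comparing them with the parentals, only the px allele has switched, so px is the middle locus and the order is sp – px – c.
sp–px: (45 + 7)/800 = 0.0650; px–c: (192 + 7)/800 = 0.2487.
Expected DCO frequency = 0.0650 × 0.2487 ≈ 0.01617; observed = 7/800 ≈ 0.00875.
Coefficient of coincidence = 0.00875/0.01617 ≈ 0.54; interference = 1 − 0.54 = 0.46.

0.46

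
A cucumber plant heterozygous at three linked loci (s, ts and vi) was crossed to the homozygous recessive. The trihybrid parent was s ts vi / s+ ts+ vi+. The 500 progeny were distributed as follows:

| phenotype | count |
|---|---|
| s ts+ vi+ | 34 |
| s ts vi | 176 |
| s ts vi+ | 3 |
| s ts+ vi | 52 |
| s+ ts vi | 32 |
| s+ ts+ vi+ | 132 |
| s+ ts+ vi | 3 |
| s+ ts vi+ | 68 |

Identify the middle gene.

vi

The two rarest classes, s ts vi+ and s+ ts+ vi, are the double crossovers. Comparing them with the parentals, only the vi allele has switched, so vi is the middle locus and the order is ts – vi – s.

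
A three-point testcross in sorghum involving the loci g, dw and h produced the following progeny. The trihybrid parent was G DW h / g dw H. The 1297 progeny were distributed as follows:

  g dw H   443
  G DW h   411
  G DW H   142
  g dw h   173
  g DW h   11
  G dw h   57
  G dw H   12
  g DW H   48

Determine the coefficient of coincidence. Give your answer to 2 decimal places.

The two rarest classes, g DW h and G dw H, are the double crossovers. Comparing them with the parentals, only the g allele has switched, so g is the middle locus and the order is h – g – dw.
h–g: (315 + 23)/1297 = 0.2606; g–dw: (105 + 23)/1297 = 0.0987.
Expected DCO frequency = 0.2606 × 0.0987 ≈ 0.02572; observed = 23/1297 ≈ 0.01773.
Coefficient of coincidence = 0.01773/0.02572 ≈ 0.69.

0.69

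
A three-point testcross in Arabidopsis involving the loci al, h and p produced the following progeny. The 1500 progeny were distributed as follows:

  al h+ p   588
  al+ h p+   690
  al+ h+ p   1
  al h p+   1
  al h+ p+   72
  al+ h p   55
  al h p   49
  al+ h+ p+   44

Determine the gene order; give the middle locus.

al

The two most frequent reciprocal classes, al+ h p+ and al h+ p, are the parental types, so the F1 was al+ h p+ / al h+ p.
The two rarest classes, al h p+ and al+ h+ p, are the double crossovers. Comparing them with the parentals, only the al allele has switched, so al is the middle locus and the order is h – al – p.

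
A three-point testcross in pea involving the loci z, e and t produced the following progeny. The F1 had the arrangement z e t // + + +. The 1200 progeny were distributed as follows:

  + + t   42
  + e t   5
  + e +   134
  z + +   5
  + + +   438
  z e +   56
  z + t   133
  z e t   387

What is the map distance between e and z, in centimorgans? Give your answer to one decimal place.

23.1 centimorgans

The two rarest classes, + e t and z + +, are the double crossovers. Comparing them with the parentals, only the z allele has switched, so z is the middle locus and the order is t – z – e.
Crossovers in the z–e interval produce the single-crossover classes z + t and + e + (133 + 134 = 267) plus the double crossovers (10).
RF(z–e) = (267 + 10) / 1200 = 277/1200 = 0.2308 → 23.1 centimorgans.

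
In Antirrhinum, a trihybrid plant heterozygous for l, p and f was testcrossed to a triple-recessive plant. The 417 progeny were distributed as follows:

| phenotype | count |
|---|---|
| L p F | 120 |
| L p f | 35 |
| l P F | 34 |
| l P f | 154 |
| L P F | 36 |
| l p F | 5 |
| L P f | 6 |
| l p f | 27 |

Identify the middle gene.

The two most frequent reciprocal classes, l P f and L p F, are the parental types, so the F1 was l P f / L p F.
The two rarest classes, L P f and l p F, are the double crossovers. Comparing them with the parentals, only the l allele has switched, so l is the middle locus and the order is p – l – f.

l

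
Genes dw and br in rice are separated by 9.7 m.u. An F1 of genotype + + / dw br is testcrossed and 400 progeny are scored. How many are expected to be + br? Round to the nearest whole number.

19

A map distance of 9.7 m.u. corresponds to a recombination frequency of 0.097.
The F1 is + + / dw br, so + br is a recombinant gamete class with expected frequency r/2 = 0.097/2 = 0.0485.
Expected number = 0.0485 × 400 = 19.40 ≈ 19.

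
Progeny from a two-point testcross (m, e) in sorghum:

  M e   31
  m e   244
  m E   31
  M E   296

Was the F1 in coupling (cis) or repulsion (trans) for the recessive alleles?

cis

The two most frequent classes are M E (296) and m e (244); these are the parental (non-recombinant) types.
So the F1 carried M E on one chromosome and m e on the other — the recessive alleles are on the same chromosome (cis / coupling).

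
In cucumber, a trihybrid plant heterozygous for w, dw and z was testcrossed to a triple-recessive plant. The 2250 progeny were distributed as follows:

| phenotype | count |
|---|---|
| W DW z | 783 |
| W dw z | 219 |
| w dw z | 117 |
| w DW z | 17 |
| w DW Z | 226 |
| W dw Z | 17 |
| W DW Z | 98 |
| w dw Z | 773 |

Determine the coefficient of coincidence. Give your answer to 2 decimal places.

0.64

The two most frequent reciprocal classes, w dw Z and W DW z, are the parental types, so the F1 was w dw Z / W DW z.
The two rarest classes, W dw Z and w DW z, are the double crossovers. Comparing them with the parentals, only the w allele has switched, so w is the middle locus and the order is z – w – dw.
z–w: (215 + 34)/2250 = 0.1107; w–dw: (445 + 34)/2250 = 0.2129.
Expected DCO frequency = 0.1107 × 0.2129 ≈ 0.02357; observed = 34/2250 ≈ 0.01511.
Coefficient of coincidence = 0.01511/0.02357 ≈ 0.64.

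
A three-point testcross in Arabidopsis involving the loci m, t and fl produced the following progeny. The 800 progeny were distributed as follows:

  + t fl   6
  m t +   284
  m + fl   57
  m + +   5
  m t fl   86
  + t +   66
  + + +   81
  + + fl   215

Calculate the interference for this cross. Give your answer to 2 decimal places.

The two most frequent reciprocal classes, m t + and + + fl, are the parental types, so the F1 was m t + / + + fl.
The two rarest classes, m + + and + t fl, are the double crossovers. Comparing them with the parentals, only the t allele has switched, so t is the middle locus and the order is fl – t – m.
fl–t: (167 + 11)/800 = 0.2225; t–m: (123 + 11)/800 = 0.1675.
Expected DCO frequency = 0.2225 × 0.1675 ≈ 0.03727; observed = 11/800 ≈ 0.01375.
Coefficient of coincidence = 0.01375/0.03727 ≈ 0.37; interference = 1 − 0.37 = 0.63.

0.63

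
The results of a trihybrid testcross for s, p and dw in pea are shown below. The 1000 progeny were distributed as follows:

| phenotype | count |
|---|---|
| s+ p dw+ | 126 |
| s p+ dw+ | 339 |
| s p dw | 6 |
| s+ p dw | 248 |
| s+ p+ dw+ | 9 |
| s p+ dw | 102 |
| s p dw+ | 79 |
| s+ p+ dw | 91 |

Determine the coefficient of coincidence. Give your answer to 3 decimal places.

0.334

The two most frequent reciprocal classes, s+ p dw and s p+ dw+, are the parental types, so the F1 was s+ p dw / s p+ dw+.
The two rarest classes, s p dw and s+ p+ dw+, are the double crossovers. Comparing them with the parentals, only the s allele has switched, so s is the middle locus and the order is p – s – dw.
p–s: (170 + 15)/1000 = 0.1850; s–dw: (228 + 15)/1000 = 0.2430.
Expected DCO frequency = 0.1850 × 0.2430 ≈ 0.04495; observed = 15/1000 ≈ 0.01500.
Coefficient of coincidence = 0.01500/0.04495 ≈ 0.334.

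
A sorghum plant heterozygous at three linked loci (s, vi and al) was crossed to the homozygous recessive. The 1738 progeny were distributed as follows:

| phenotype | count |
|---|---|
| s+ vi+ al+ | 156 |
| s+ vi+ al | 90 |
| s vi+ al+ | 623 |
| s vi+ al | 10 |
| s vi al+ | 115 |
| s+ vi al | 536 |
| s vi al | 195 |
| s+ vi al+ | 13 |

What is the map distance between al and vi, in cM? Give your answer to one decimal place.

13.1 cM

The two most frequent reciprocal classes, s+ vi al and s vi+ al+, are the parental types, so the F1 was s+ vi al / s vi+ al+.
The two rarest classes, s+ vi al+ and s vi+ al, are the double crossovers. Comparing them with the parentals, only the al allele has switched, so al is the middle locus and the order is s – al – vi.
Crossovers in the al–vi interval produce the single-crossover classes s+ vi+ al and s vi al+ (90 + 115 = 205) plus the double crossovers (23).
RF(al–vi) = (205 + 23) / 1738 = 228/1738 = 0.1312 → 13.1 cM.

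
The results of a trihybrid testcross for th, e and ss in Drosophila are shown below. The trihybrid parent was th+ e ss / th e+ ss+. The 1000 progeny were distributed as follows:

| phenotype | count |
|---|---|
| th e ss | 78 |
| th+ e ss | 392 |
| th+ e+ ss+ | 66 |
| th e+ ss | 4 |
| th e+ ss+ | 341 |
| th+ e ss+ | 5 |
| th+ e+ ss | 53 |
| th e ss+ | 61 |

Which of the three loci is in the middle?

The two rarest classes, th+ e ss+ and th e+ ss, are the double crossovers. Comparing them with the parentals, only the ss allele has switched, so ss is the middle locus and the order is th – ss – e.

ss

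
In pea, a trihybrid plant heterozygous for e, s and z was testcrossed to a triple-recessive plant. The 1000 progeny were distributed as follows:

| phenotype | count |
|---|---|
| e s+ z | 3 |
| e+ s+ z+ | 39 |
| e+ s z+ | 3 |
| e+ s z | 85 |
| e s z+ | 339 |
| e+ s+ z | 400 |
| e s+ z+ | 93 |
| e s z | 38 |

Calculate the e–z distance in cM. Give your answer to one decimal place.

The two most frequent reciprocal classes, e s z+ and e+ s+ z, are the parental types, so the F1 was e s z+ / e+ s+ z.
The two rarest classes, e+ s z+ and e s+ z, are the double crossovers. Comparing them with the parentals, only the e allele has switched, so e is the middle locus and the order is z – e – s.
Crossovers in the z–e interval produce the single-crossover classes e s z and e+ s+ z+ (38 + 39 = 77) plus the double crossovers (6).
RF(z–e) = (77 + 6) / 1000 = 83/1000 = 0.0830 → 8.3 cM.

8.3 cM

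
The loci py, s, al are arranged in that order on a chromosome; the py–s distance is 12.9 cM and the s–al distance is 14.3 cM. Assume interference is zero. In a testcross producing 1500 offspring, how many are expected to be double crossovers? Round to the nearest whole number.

Map distances give recombination frequencies of 0.129 and 0.143 for the two intervals.
With no interference, expected double-crossover frequency = 0.129 × 0.143 = 0.01845.
Expected number = 0.01845 × 1500 = 27.67 ≈ 28.

28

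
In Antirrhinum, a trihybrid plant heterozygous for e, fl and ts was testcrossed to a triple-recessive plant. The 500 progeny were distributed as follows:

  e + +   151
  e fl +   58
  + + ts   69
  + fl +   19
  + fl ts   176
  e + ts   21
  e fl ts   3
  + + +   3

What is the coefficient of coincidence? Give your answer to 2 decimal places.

0.49

The two most frequent reciprocal classes, e + + and + fl ts, are the parental types, so the F1 was e + + / + fl ts.
The two rarest classes, + + + and e fl ts, are the double crossovers. Comparing them with the parentals, only the e allele has switched, so e is the middle locus and the order is fl – e – ts.
fl–e: (127 + 6)/500 = 0.2660; e–ts: (40 + 6)/500 = 0.0920.
Expected DCO frequency = 0.2660 × 0.0920 ≈ 0.02447; observed = 6/500 ≈ 0.01200.
Coefficient of coincidence = 0.01200/0.02447 ≈ 0.49.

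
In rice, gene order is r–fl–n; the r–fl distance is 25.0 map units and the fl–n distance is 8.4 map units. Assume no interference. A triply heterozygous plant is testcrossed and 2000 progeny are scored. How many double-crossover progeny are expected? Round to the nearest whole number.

Map distances give recombination frequencies of 0.250 and 0.084 for the two intervals.
With no interference, expected double-crossover frequency = 0.250 × 0.084 = 0.02100.
Expected number = 0.02100 × 2000 = 42.00 ≈ 42.

42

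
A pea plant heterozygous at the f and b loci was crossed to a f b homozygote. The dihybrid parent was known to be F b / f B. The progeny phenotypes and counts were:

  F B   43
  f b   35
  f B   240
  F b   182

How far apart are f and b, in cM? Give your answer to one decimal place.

15.6 cM

The recombinant classes are F B and f b: 43 + 35 = 78.
Recombination frequency = 78/500 = 0.1560 ≈ 15.6%, i.e. 15.6 cM.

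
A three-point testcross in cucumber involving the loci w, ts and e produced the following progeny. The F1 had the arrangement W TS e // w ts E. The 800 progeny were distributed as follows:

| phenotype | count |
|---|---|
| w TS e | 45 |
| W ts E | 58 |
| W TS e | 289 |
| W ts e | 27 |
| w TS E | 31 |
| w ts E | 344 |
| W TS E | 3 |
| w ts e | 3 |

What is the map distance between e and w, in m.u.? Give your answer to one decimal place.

13.6 m.u.

The two rarest classes, W TS E and w ts e, are the double crossovers. Comparing them with the parentals, only the e allele has switched, so e is the middle locus and the order is w – e – ts.
Crossovers in the w–e interval produce the single-crossover classes w TS e and W ts E (45 + 58 = 103) plus the double crossovers (6).
RF(w–e) = (103 + 6) / 800 = 109/800 = 0.1363 → 13.6 m.u.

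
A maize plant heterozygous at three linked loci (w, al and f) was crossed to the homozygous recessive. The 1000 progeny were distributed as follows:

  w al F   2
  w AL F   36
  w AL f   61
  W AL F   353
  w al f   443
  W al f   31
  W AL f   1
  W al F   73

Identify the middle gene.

f

The two most frequent reciprocal classes, w al f and W AL F, are the parental types, so the F1 was w al f / W AL F.
The two rarest classes, w al F and W AL f, are the double crossovers. Comparing them with the parentals, only the f allele has switched, so f is the middle locus and the order is al – f – w.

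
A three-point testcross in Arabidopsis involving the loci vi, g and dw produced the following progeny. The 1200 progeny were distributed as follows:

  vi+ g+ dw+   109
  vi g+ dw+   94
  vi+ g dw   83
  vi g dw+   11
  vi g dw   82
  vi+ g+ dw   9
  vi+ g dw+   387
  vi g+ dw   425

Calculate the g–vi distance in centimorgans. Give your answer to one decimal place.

17.6 centimorgans

The two most frequent reciprocal classes, vi g+ dw and vi+ g dw+, are the parental types, so the F1 was vi g+ dw / vi+ g dw+.
The two rarest classes, vi+ g+ dw and vi g dw+, are the double crossovers. Comparing them with the parentals, only the vi allele has switched, so vi is the middle locus and the order is g – vi – dw.
Crossovers in the g–vi interval produce the single-crossover classes vi g dw and vi+ g+ dw+ (82 + 109 = 191) plus the double crossovers (20).
RF(g–vi) = (191 + 20) / 1200 = 211/1200 = 0.1758 → 17.6 centimorgans.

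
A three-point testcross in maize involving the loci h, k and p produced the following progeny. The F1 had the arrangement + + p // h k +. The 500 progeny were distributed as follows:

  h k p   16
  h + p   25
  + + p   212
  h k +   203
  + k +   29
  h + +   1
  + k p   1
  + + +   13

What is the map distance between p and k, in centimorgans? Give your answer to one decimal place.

The two rarest classes, + k p and h + +, are the double crossovers. Comparing them with the parentals, only the k allele has switched, so k is the middle locus and the order is h – k – p.
Crossovers in the k–p interval produce the single-crossover classes + + + and h k p (13 + 16 = 29) plus the double crossovers (2).
RF(k–p) = (29 + 2) / 500 = 31/500 = 0.0620 → 6.2 centimorgans.

6.2 centimorgans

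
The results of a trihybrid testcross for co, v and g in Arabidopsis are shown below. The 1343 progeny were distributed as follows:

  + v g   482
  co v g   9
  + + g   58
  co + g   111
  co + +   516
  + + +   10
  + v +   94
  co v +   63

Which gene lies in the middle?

co

The two most frequent reciprocal classes, + v g and co + +, are the parental types, so the F1 was + v g / co + +.
The two rarest classes, co v g and + + +, are the double crossovers. Comparing them with the parentals, only the co allele has switched, so co is the middle locus and the order is v – co – g.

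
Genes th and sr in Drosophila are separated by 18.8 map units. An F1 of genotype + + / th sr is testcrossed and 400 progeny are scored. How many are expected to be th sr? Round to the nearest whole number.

162

A map distance of 18.8 map units corresponds to a recombination frequency of 0.188.
The F1 is + + / th sr, so th sr is a parental gamete class with expected frequency (1 − r)/2 = 0.812/2 = 0.4060.
Expected number = 0.4060 × 400 = 162.40 ≈ 162.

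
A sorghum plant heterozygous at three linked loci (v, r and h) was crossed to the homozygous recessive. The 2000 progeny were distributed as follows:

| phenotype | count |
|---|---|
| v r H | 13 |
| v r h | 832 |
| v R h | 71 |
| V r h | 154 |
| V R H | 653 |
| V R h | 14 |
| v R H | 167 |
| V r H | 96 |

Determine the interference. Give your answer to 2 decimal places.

The two most frequent reciprocal classes, V R H and v r h, are the parental types, so the F1 was V R H / v r h.
The two rarest classes, V R h and v r H, are the double crossovers. Comparing them with the parentals, only the h allele has switched, so h is the middle locus and the order is v – h – r.
v–h: (321 + 27)/2000 = 0.1740; h–r: (167 + 27)/2000 = 0.0970.
Expected DCO frequency = 0.1740 × 0.0970 ≈ 0.01688; observed = 27/2000 ≈ 0.01350.
Coefficient of coincidence = 0.01350/0.01688 ≈ 0.80; interference = 1 − 0.80 = 0.20.

0.20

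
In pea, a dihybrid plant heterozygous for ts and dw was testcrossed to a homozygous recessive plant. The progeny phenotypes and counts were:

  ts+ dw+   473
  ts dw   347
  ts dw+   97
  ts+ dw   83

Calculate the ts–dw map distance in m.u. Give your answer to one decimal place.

18.0 m.u.

The two most frequent classes, ts+ dw+ (473) and ts dw (347), are the parental types, so the F1 was ts+ dw+ / ts dw.
The recombinant classes are ts+ dw and ts dw+: 83 + 97 = 180.
Recombination frequency = 180/1000 = 0.1800 ≈ 18.0%, i.e. 18.0 m.u.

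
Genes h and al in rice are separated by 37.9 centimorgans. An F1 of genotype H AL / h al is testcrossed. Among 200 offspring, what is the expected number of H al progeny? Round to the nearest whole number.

38

A map distance of 37.9 centimorgans corresponds to a recombination frequency of 0.379.
The F1 is H AL / h al, so H al is a recombinant gamete class with expected frequency r/2 = 0.379/2 = 0.1895.
Expected number = 0.1895 × 200 = 37.90 ≈ 38.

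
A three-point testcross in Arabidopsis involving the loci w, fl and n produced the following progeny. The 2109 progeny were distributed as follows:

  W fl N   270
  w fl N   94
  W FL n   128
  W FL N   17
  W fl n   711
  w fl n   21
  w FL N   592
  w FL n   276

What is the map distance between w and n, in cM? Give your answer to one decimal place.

The two most frequent reciprocal classes, w FL N and W fl n, are the parental types, so the F1 was w FL N / W fl n.
The two rarest classes, W FL N and w fl n, are the double crossovers. Comparing them with the parentals, only the w allele has switched, so w is the middle locus and the order is n – w – fl.
Crossovers in the n–w interval produce the single-crossover classes w FL n and W fl N (276 + 270 = 546) plus the double crossovers (38).
RF(n–w) = (546 + 38) / 2109 = 584/2109 = 0.2769 → 27.7 cM.

27.7 cM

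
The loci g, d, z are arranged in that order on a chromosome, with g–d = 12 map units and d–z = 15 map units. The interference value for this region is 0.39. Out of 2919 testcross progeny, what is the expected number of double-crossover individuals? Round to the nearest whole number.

32

Map distances give recombination frequencies of 0.120 and 0.150 for the two intervals.
With interference 0.39 (so coincidence = 0.61), expected double-crossover frequency = 0.120 × 0.150 × 0.61 = 0.01098.
Expected number = 0.01098 × 2919 = 32.05 ≈ 32.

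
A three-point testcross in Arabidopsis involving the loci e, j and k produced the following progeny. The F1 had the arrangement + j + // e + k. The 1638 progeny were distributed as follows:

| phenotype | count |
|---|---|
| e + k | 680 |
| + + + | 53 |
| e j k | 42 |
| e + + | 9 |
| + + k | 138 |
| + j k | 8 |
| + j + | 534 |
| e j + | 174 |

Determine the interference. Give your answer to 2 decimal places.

The two rarest classes, + j k and e + +, are the double crossovers. Comparing them with the parentals, only the k allele has switched, so k is the middle locus and the order is j – k – e.
j–k: (95 + 17)/1638 = 0.0684; k–e: (312 + 17)/1638 = 0.2009.
Expected DCO frequency = 0.0684 × 0.2009 ≈ 0.01374; observed = 17/1638 ≈ 0.01038.
Coefficient of coincidence = 0.01038/0.01374 ≈ 0.76; interference = 1 − 0.76 = 0.24.

0.24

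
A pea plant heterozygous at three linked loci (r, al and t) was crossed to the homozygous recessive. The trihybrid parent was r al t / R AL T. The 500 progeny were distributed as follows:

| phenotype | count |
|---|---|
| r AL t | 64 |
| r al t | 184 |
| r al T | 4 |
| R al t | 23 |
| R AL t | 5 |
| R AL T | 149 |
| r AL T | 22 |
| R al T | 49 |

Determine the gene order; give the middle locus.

The two rarest classes, r al T and R AL t, are the double crossovers. Comparing them with the parentals, only the t allele has switched, so t is the middle locus and the order is al – t – r.

t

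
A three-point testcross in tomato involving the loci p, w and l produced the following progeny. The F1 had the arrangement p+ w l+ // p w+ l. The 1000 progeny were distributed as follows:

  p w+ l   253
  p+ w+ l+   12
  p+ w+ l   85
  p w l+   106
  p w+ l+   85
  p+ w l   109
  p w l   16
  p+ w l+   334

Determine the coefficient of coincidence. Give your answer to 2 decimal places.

The two rarest classes, p+ w+ l+ and p w l, are the double crossovers. Comparing them with the parentals, only the w allele has switched, so w is the middle locus and the order is l – w – p.
l–w: (194 + 28)/1000 = 0.2220; w–p: (191 + 28)/1000 = 0.2190.
Expected DCO frequency = 0.2220 × 0.2190 ≈ 0.04862; observed = 28/1000 ≈ 0.02800.
Coefficient of coincidence = 0.02800/0.04862 ≈ 0.58.

0.58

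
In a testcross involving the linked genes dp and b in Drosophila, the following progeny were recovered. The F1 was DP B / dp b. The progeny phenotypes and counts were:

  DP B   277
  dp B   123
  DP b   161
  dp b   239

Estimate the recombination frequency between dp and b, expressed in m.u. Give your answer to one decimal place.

The recombinant classes are DP b and dp B: 161 + 123 = 284.
Recombination frequency = 284/800 = 0.3550 ≈ 35.5%, i.e. 35.5 m.u.

35.5 m.u.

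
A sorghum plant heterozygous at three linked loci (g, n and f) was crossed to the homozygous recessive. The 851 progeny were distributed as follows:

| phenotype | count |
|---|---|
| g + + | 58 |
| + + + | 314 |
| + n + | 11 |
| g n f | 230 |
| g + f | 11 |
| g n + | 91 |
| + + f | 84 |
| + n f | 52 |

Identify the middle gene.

n

The two most frequent reciprocal classes, g n f and + + +, are the parental types, so the F1 was g n f / + + +.
The two rarest classes, g + f and + n +, are the double crossovers. Comparing them with the parentals, only the n allele has switched, so n is the middle locus and the order is f – n – g.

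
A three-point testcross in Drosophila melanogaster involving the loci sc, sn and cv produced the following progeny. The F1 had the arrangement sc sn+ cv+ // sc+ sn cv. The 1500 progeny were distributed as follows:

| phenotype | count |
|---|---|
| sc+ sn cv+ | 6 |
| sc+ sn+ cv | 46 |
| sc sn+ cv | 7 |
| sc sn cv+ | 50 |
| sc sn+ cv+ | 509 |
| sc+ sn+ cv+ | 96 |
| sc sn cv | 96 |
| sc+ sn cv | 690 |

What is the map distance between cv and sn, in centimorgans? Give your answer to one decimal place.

The two rarest classes, sc sn+ cv and sc+ sn cv+, are the double crossovers. Comparing them with the parentals, only the cv allele has switched, so cv is the middle locus and the order is sn – cv – sc.
Crossovers in the sn–cv interval produce the single-crossover classes sc sn cv+ and sc+ sn+ cv (50 + 46 = 96) plus the double crossovers (13).
RF(sn–cv) = (96 + 13) / 1500 = 109/1500 = 0.0727 → 7.3 centimorgans.

7.3 centimorgans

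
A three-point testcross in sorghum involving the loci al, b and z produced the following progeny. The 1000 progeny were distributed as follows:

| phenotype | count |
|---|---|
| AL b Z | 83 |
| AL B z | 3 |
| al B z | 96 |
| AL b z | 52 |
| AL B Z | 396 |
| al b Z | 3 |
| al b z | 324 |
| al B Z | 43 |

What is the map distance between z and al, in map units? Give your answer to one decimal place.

10.1 map units

The two most frequent reciprocal classes, al b z and AL B Z, are the parental types, so the F1 was al b z / AL B Z.
The two rarest classes, al b Z and AL B z, are the double crossovers. Comparing them with the parentals, only the z allele has switched, so z is the middle locus and the order is al – z – b.
Crossovers in the al–z interval produce the single-crossover classes AL b z and al B Z (52 + 43 = 95) plus the double crossovers (6).
RF(al–z) = (95 + 6) / 1000 = 101/1000 = 0.1010 → 10.1 map units.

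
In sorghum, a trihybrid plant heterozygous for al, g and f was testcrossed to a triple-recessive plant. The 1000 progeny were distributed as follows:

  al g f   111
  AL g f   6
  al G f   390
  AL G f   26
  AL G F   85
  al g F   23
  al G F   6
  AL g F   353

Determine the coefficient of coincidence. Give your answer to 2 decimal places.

0.95

The two most frequent reciprocal classes, al G f and AL g F, are the parental types, so the F1 was al G f / AL g F.
The two rarest classes, al G F and AL g f, are the double crossovers. Comparing them with the parentals, only the f allele has switched, so f is the middle locus and the order is g – f – al.
g–f: (196 + 12)/1000 = 0.2080; f–al: (49 + 12)/1000 = 0.0610.
Expected DCO frequency = 0.2080 × 0.0610 ≈ 0.01269; observed = 12/1000 ≈ 0.01200.
Coefficient of coincidence = 0.01200/0.01269 ≈ 0.95.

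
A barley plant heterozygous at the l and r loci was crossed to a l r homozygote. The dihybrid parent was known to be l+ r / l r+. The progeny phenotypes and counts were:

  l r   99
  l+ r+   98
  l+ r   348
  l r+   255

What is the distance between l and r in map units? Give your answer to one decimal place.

24.6 map units

The recombinant classes are l+ r+ and l r: 98 + 99 = 197.
Recombination frequency = 197/800 = 0.2462 ≈ 24.6%, i.e. 24.6 map units.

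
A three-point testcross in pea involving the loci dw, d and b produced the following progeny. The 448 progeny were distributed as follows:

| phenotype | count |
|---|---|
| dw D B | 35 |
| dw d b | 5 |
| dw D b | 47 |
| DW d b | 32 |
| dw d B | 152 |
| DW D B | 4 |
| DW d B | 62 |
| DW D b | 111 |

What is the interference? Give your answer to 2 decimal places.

The two most frequent reciprocal classes, DW D b and dw d B, are the parental types, so the F1 was DW D b / dw d B.
The two rarest classes, DW D B and dw d b, are the double crossovers. Comparing them with the parentals, only the b allele has switched, so b is the middle locus and the order is d – b – dw.
d–b: (67 + 9)/448 = 0.1696; b–dw: (109 + 9)/448 = 0.2634.
Expected DCO frequency = 0.1696 × 0.2634 ≈ 0.04467; observed = 9/448 ≈ 0.02009.
Coefficient of coincidence = 0.02009/0.04467 ≈ 0.45; interference = 1 − 0.45 = 0.55.

0.55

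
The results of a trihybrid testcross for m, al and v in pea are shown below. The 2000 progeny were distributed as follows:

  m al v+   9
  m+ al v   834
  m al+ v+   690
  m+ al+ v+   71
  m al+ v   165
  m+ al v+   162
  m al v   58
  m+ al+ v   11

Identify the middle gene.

al

The two most frequent reciprocal classes, m al+ v+ and m+ al v, are the parental types, so the F1 was m al+ v+ / m+ al v.
The two rarest classes, m al v+ and m+ al+ v, are the double crossovers. Comparing them with the parentals, only the al allele has switched, so al is the middle locus and the order is m – al – v.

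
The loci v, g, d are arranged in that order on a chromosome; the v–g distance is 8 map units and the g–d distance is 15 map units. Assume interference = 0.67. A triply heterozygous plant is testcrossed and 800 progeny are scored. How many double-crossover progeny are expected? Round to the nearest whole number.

Map distances give recombination frequencies of 0.080 and 0.150 for the two intervals.
With interference 0.67 (so coincidence = 0.33), expected double-crossover frequency = 0.080 × 0.150 × 0.33 = 0.00396.
Expected number = 0.00396 × 800 = 3.17 ≈ 3.

3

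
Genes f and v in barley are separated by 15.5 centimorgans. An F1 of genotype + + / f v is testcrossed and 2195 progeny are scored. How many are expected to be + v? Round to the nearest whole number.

170

A map distance of 15.5 centimorgans corresponds to a recombination frequency of 0.155.
The F1 is + + / f v, so + v is a recombinant gamete class with expected frequency r/2 = 0.155/2 = 0.0775.
Expected number = 0.0775 × 2195 = 170.11 ≈ 170.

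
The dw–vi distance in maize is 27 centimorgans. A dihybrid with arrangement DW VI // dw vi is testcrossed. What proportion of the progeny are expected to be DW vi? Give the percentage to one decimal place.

A map distance of 27 centimorgans corresponds to a recombination frequency of 0.270.
The F1 is DW VI / dw vi, so DW vi is a recombinant gamete class with expected frequency r/2 = 0.270/2 = 0.1350.
That is 0.1350 = 13.5% of the progeny.

13.5%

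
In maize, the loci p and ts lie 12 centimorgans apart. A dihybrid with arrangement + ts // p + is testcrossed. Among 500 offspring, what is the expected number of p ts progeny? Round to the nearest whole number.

30

A map distance of 12 centimorgans corresponds to a recombination frequency of 0.120.
The F1 is + ts / p +, so p ts is a recombinant gamete class with expected frequency r/2 = 0.120/2 = 0.0600.
Expected number = 0.0600 × 500 = 30.00 ≈ 30.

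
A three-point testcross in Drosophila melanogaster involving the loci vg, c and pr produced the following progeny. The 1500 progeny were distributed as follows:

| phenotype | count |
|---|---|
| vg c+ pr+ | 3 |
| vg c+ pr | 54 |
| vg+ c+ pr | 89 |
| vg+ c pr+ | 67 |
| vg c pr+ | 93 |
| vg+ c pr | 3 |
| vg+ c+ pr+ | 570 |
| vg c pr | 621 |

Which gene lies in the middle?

The two most frequent reciprocal classes, vg c pr and vg+ c+ pr+, are the parental types, so the F1 was vg c pr / vg+ c+ pr+.
The two rarest classes, vg+ c pr and vg c+ pr+, are the double crossovers. Comparing them with the parentals, only the vg allele has switched, so vg is the middle locus and the order is pr – vg – c.

vg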